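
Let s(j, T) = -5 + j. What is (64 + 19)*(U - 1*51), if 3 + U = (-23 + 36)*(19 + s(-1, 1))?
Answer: 9545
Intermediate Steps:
U = 166 (U = -3 + (-23 + 36)*(19 + (-5 - 1)) = -3 + 13*(19 - 6) = -3 + 13*13 = -3 + 169 = 166)
(64 + 19)*(U - 1*51) = (64 + 19)*(166 - 1*51) = 83*(166 - 51) = 83*115 = 9545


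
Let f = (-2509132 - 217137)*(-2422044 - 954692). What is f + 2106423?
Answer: 9205892784407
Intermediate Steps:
f = 9205890677984 (f = -2726269*(-3376736) = 9205890677984)
f + 2106423 = 9205890677984 + 2106423 = 9205892784407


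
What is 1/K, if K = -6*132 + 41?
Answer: -1/751 ≈ -0.0013316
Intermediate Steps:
K = -751 (K = -792 + 41 = -751)
1/K = 1/(-751) = -1/751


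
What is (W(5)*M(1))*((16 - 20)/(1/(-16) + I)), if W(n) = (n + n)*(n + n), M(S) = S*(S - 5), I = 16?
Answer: 5120/51 ≈ 100.39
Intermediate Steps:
M(S) = S*(-5 + S)
W(n) = 4*n**2 (W(n) = (2*n)*(2*n) = 4*n**2)
(W(5)*M(1))*((16 - 20)/(1/(-16) + I)) = ((4*5**2)*(1*(-5 + 1)))*((16 - 20)/(1/(-16) + 16)) = ((4*25)*(1*(-4)))*(-4/(-1/16 + 16)) = (100*(-4))*(-4/255/16) = -(-1600)*16/255 = -400*(-64/255) = 5120/51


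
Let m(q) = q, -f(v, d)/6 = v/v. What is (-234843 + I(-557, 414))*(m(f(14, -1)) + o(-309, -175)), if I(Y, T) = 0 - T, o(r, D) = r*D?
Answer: -12720110733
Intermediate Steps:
o(r, D) = D*r
I(Y, T) = -T
f(v, d) = -6 (f(v, d) = -6*v/v = -6*1 = -6)
(-234843 + I(-557, 414))*(m(f(14, -1)) + o(-309, -175)) = (-234843 - 1*414)*(-6 - 175*(-309)) = (-234843 - 414)*(-6 + 54075) = -235257*54069 = -12720110733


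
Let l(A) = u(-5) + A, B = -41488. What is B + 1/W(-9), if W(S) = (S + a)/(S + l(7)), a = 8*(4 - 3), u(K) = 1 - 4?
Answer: -41483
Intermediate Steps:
u(K) = -3
l(A) = -3 + A
a = 8 (a = 8*1 = 8)
W(S) = (8 + S)/(4 + S) (W(S) = (S + 8)/(S + (-3 + 7)) = (8 + S)/(S + 4) = (8 + S)/(4 + S))
B + 1/W(-9) = -41488 + 1/((8 - 9)/(4 - 9)) = -41488 + 1/(-1/(-5)) = -41488 + 1/(-⅕*(-1)) = -41488 + 1/(⅕) = -41488 + 5 = -41483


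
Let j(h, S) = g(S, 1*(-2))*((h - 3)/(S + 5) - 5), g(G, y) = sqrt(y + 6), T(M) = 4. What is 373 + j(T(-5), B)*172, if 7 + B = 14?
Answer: -3955/3 ≈ -1318.3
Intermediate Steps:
g(G, y) = sqrt(6 + y)
B = 7 (B = -7 + 14 = 7)
j(h, S) = -10 + 2*(-3 + h)/(5 + S) (j(h, S) = sqrt(6 + 1*(-2))*((h - 3)/(S + 5) - 5) = sqrt(6 - 2)*((-3 + h)/(5 + S) - 5) = sqrt(4)*((-3 + h)/(5 + S) - 5) = 2*(-5 + (-3 + h)/(5 + S)) = -10 + 2*(-3 + h)/(5 + S))
373 + j(T(-5), B)*172 = 373 + (2*(-28 + 4 - 5*7)/(5 + 7))*172 = 373 + (2*(-28 + 4 - 35)/12)*172 = 373 + (2*(1/12)*(-59))*172 = 373 - 59/6*172 = 373 - 5074/3 = -3955/3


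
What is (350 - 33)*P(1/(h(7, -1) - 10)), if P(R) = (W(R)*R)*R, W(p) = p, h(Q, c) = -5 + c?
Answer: -317/4096 ≈ -0.077393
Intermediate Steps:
P(R) = R³ (P(R) = (R*R)*R = R²*R = R³)
(350 - 33)*P(1/(h(7, -1) - 10)) = (350 - 33)*(1/((-5 - 1) - 10))³ = 317*(1/(-6 - 10))³ = 317*(1/(-16))³ = 317*(-1/16)³ = 317*(-1/4096) = -317/4096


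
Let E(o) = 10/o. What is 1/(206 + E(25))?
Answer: 5/1032 ≈ 0.0048450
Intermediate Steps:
1/(206 + E(25)) = 1/(206 + 10/25) = 1/(206 + 10*(1/25)) = 1/(206 + 2/5) = 1/(1032/5) = 5/1032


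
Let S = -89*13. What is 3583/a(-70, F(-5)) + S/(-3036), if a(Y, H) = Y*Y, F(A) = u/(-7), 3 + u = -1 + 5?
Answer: 2068411/1859550 ≈ 1.1123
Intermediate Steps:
u = 1 (u = -3 + (-1 + 5) = -3 + 4 = 1)
F(A) = -1/7 (F(A) = 1/(-7) = 1*(-1/7) = -1/7)
a(Y, H) = Y**2
S = -1157
3583/a(-70, F(-5)) + S/(-3036) = 3583/((-70)**2) - 1157/(-3036) = 3583/4900 - 1157*(-1/3036) = 3583*(1/4900) + 1157/3036 = 3583/4900 + 1157/3036 = 2068411/1859550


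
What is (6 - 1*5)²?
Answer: 1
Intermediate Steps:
(6 - 1*5)² = (6 - 5)² = 1² = 1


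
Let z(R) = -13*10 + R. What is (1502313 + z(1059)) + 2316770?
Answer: 3820012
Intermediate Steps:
z(R) = -130 + R
(1502313 + z(1059)) + 2316770 = (1502313 + (-130 + 1059)) + 2316770 = (1502313 + 929) + 2316770 = 1503242 + 2316770 = 3820012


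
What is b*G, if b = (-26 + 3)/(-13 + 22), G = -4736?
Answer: 108928/9 ≈ 12103.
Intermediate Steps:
b = -23/9 ≈ -2.5556
b*G = -23/9*(-4736) = 108928/9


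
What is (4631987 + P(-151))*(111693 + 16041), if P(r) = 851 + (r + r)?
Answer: 591732353424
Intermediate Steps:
P(r) = 851 + 2*r
(4631987 + P(-151))*(111693 + 16041) = (4631987 + (851 + 2*(-151)))*(111693 + 16041) = (4631987 + (851 - 302))*127734 = (4631987 + 549)*127734 = 4632536*127734 = 591732353424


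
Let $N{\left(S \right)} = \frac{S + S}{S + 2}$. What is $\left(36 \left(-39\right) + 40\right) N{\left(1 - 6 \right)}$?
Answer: $- \frac{13640}{3} \approx -4546.7$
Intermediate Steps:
$N{\left(S \right)} = \frac{2 S}{2 + S}$
$\left(36 \left(-39\right) + 40\right) N{\left(1 - 6 \right)} = \left(36 \left(-39\right) + 40\right) \frac{2 \left(1 - 6\right)}{2 + \left(1 - 6\right)} = \left(-1404 + 40\right) \frac{2 \left(1 - 6\right)}{2 + \left(1 - 6\right)} = - 1364 \cdot 2 \left(-5\right) \frac{1}{2 - 5} = - 1364 \cdot 2 \left(-5\right) \frac{1}{-3} = - 1364 \cdot 2 \left(-5\right) \left(- \frac{1}{3}\right) = \left(-1364\right) \frac{10}{3} = - \frac{13640}{3}$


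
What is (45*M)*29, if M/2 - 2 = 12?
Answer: 36540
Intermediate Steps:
M = 28 (M = 4 + 2*12 = 4 + 24 = 28)
(45*M)*29 = (45*28)*29 = 1260*29 = 36540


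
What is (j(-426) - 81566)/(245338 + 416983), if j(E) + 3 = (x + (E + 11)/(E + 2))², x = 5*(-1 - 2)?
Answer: -14628805519/119069420096 ≈ -0.12286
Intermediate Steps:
x = -15 (x = 5*(-3) = -15)
j(E) = -3 + (-15 + (11 + E)/(2 + E))² (j(E) = -3 + (-15 + (E + 11)/(E + 2))² = -3 + (-15 + (11 + E)/(2 + E))²)
(j(-426) - 81566)/(245338 + 416983) = ((349 + 193*(-426)² + 520*(-426))/(4 + (-426)² + 4*(-426)) - 81566)/(245338 + 416983) = ((349 + 193*181476 - 221520)/(4 + 181476 - 1704) - 81566)/662321 = ((349 + 35024868 - 221520)/179776 - 81566)*(1/662321) = ((1/179776)*34803697 - 81566)*(1/662321) = (34803697/179776 - 81566)*(1/662321) = -14628805519/179776*1/662321 = -14628805519/119069420096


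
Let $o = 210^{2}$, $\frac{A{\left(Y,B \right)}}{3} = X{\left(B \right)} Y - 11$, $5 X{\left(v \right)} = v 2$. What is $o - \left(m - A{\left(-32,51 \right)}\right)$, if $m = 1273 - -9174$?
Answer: $\frac{158308}{5} \approx 31662.0$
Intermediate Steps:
$X{\left(v \right)} = \frac{2 v}{5}$ ($X{\left(v \right)} = \frac{v 2}{5} = \frac{2 v}{5}$)
$A{\left(Y,B \right)} = -33 + \frac{6 B Y}{5}$ ($A{\left(Y,B \right)} = 3 \left(\frac{2 B}{5} Y - 11\right) = 3 \left(\frac{2 B Y}{5} - 11\right) = 3 \left(-11 + \frac{2 B Y}{5}\right) = -33 + \frac{6 B Y}{5}$)
$o = 44100$
$m = 10447$ ($m = 1273 + 9174 = 10447$)
$o - \left(m - A{\left(-32,51 \right)}\right) = 44100 + \left(\left(-33 + \frac{6}{5} \cdot 51 \left(-32\right)\right) - 10447\right) = 44100 - \frac{62192}{5} = \frac{158308}{5}$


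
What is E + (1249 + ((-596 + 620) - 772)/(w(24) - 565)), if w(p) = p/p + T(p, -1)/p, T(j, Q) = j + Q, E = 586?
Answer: 24814307/13513 ≈ 1836.3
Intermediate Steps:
T(j, Q) = Q + j
w(p) = 1 + (-1 + p)/p (w(p) = p/p + (-1 + p)/p = 1 + (-1 + p)/p)
E + (1249 + ((-596 + 620) - 772)/(w(24) - 565)) = 586 + (1249 + ((-596 + 620) - 772)/((2 - 1/24) - 565)) = 586 + (1249 + (24 - 772)/((2 - 1*1/24) - 565)) = 586 + (1249 - 748/((2 - 1/24) - 565)) = 586 + (1249 - 748/(47/24 - 565)) = 586 + (1249 - 748/(-13513/24)) = 586 + (1249 - 748*(-24/13513)) = 586 + (1249 + 17952/13513) = 586 + 16895689/13513 = 24814307/13513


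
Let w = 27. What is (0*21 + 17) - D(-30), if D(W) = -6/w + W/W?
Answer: 146/9 ≈ 16.222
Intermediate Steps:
D(W) = 7/9 (D(W) = -6/27 + W/W = -6*1/27 + 1 = -2/9 + 1 = 7/9)
(0*21 + 17) - D(-30) = (0*21 + 17) - 1*7/9 = (0 + 17) - 7/9 = 17 - 7/9 = 146/9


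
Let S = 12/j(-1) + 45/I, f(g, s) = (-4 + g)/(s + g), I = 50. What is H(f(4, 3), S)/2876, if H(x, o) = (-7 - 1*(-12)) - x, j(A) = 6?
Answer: 5/2876 ≈ 0.0017385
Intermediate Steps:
f(g, s) = (-4 + g)/(g + s)
S = 29/10 (S = 12/6 + 45/50 = 12*(⅙) + 45*(1/50) = 2 + 9/10 = 29/10 ≈ 2.9000)
H(x, o) = 5 - x (H(x, o) = (-7 + 12) - x = 5 - x)
H(f(4, 3), S)/2876 = (5 - (-4 + 4)/(4 + 3))/2876 = (5 - 0/7)*(1/2876) = (5 - 1*0)*(1/2876) = (5 + 0)*(1/2876) = 5*(1/2876) = 5/2876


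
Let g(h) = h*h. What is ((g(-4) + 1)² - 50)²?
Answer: 57121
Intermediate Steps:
g(h) = h²
((g(-4) + 1)² - 50)² = (((-4)² + 1)² - 50)² = ((16 + 1)² - 50)² = (17² - 50)² = (289 - 50)² = 239² = 57121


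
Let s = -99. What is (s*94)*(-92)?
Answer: 856152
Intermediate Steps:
(s*94)*(-92) = -99*94*(-92) = -9306*(-92) = 856152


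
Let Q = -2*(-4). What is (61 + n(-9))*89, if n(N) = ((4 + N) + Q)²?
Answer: 6230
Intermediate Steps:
Q = 8
n(N) = (12 + N)² (n(N) = ((4 + N) + 8)² = (12 + N)²)
(61 + n(-9))*89 = (61 + (12 - 9)²)*89 = (61 + 3²)*89 = (61 + 9)*89 = 70*89 = 6230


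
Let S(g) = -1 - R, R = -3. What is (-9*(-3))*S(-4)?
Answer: 54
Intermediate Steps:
S(g) = 2 (S(g) = -1 - 1*(-3) = -1 + 3 = 2)
(-9*(-3))*S(-4) = -9*(-3)*2 = 27*2 = 54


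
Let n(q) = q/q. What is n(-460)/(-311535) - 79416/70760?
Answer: -618523358/551105415 ≈ -1.1223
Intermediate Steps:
n(q) = 1
n(-460)/(-311535) - 79416/70760 = 1/(-311535) - 79416/70760 = 1*(-1/311535) - 79416*1/70760 = -1/311535 - 9927/8845 = -618523358/551105415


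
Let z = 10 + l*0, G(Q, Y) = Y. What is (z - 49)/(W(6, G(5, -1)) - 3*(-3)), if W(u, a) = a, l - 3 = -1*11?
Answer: -39/8 ≈ -4.8750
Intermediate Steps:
l = -8 (l = 3 - 1*11 = 3 - 11 = -8)
z = 10 (z = 10 - 8*0 = 10 + 0 = 10)
(z - 49)/(W(6, G(5, -1)) - 3*(-3)) = (10 - 49)/(-1 - 3*(-3)) = -39/(-1 + 9) = -39/8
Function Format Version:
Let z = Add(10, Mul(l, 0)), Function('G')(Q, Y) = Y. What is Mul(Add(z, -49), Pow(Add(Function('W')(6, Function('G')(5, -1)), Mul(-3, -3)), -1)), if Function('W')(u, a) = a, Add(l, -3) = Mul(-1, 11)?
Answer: Rational(-39, 8) ≈ -4.8750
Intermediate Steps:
l = -8 (l = Add(3, Mul(-1, 11)) = Add(3, -11) = -8)
z = 10 (z = Add(10, Mul(-8, 0)) = Add(10, 0) = 10)
Mul(Add(z, -49), Pow(Add(Function('W')(6, Function('G')(5, -1)), Mul(-3, -3)), -1)) = Mul(Add(10, -49), Pow(Add(-1, Mul(-3, -3)), -1)) = Mul(-39, Pow(Add(-1, 9), -1)) = Mul(-39, Pow(8, -1)) = Mul(-39, Rational(1, 8)) = Rational(-39, 8)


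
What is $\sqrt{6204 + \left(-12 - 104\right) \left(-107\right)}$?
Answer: $2 \sqrt{4654} \approx 136.44$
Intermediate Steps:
$\sqrt{6204 + \left(-12 - 104\right) \left(-107\right)} = \sqrt{6204 - -12412} = \sqrt{6204 + 12412} = \sqrt{18616} = 2 \sqrt{4654}$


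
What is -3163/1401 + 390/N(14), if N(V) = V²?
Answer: -36779/137298 ≈ -0.26788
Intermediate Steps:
-3163/1401 + 390/N(14) = -3163/1401 + 390/(14²) = -3163*1/1401 + 390/196 = -3163/1401 + 390*(1/196) = -3163/1401 + 195/98 = -36779/137298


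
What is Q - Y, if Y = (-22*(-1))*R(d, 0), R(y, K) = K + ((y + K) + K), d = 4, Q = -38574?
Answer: -38662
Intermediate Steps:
R(y, K) = y + 3*K (R(y, K) = K + ((K + y) + K) = K + (y + 2*K) = y + 3*K)
Y = 88 (Y = (-22*(-1))*(4 + 3*0) = 22*(4 + 0) = 22*4 = 88)
Q - Y = -38574 - 1*88 = -38574 - 88 = -38662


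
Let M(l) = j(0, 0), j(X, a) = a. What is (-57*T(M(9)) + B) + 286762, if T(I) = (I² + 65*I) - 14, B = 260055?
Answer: 547615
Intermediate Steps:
M(l) = 0
T(I) = -14 + I² + 65*I
(-57*T(M(9)) + B) + 286762 = (-57*(-14 + 0² + 65*0) + 260055) + 286762 = (-57*(-14 + 0 + 0) + 260055) + 286762 = (-57*(-14) + 260055) + 286762 = (798 + 260055) + 286762 = 260853 + 286762 = 547615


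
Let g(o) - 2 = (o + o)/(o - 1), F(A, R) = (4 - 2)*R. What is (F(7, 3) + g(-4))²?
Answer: 2304/25 ≈ 92.160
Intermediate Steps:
F(A, R) = 2*R
g(o) = 2 + 2*o/(-1 + o) (g(o) = 2 + (o + o)/(o - 1) = 2 + (2*o)/(-1 + o) = 2 + 2*o/(-1 + o))
(F(7, 3) + g(-4))² = (2*3 + 2*(-1 + 2*(-4))/(-1 - 4))² = (6 + 2*(-1 - 8)/(-5))² = (6 + 2*(-⅕)*(-9))² = (6 + 18/5)² = (48/5)² = 2304/25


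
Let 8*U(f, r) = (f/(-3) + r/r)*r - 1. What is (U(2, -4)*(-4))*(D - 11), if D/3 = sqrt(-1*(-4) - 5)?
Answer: -77/6 + 7*I/2 ≈ -12.833 + 3.5*I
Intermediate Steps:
D = 3*I (D = 3*sqrt(-1*(-4) - 5) = 3*sqrt(4 - 5) = 3*sqrt(-1) = 3*I ≈ 3.0*I)
U(f, r) = -1/8 + r*(1 - f/3)/8 (U(f, r) = ((f/(-3) + r/r)*r - 1)/8 = ((f*(-1/3) + 1)*r - 1)/8 = ((-f/3 + 1)*r - 1)/8 = ((1 - f/3)*r - 1)/8 = (r*(1 - f/3) - 1)/8 = (-1 + r*(1 - f/3))/8 = -1/8 + r*(1 - f/3)/8)
(U(2, -4)*(-4))*(D - 11) = ((-1/8 + (1/8)*(-4) - 1/24*2*(-4))*(-4))*(3*I - 11) = ((-1/8 - 1/2 + 1/3)*(-4))*(-11 + 3*I) = (-7/24*(-4))*(-11 + 3*I) = 7*(-11 + 3*I)/6 = -77/6 + 7*I/2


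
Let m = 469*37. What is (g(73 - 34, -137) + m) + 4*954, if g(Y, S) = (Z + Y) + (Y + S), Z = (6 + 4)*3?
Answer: 21140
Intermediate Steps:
Z = 30 (Z = 10*3 = 30)
m = 17353
g(Y, S) = 30 + S + 2*Y (g(Y, S) = (30 + Y) + (Y + S) = (30 + Y) + (S + Y) = 30 + S + 2*Y)
(g(73 - 34, -137) + m) + 4*954 = ((30 - 137 + 2*(73 - 34)) + 17353) + 4*954 = ((30 - 137 + 2*39) + 17353) + 3816 = ((30 - 137 + 78) + 17353) + 3816 = (-29 + 17353) + 3816 = 17324 + 3816 = 21140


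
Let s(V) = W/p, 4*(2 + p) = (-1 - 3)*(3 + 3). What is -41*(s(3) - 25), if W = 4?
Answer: 2091/2 ≈ 1045.5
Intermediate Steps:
p = -8 (p = -2 + ((-1 - 3)*(3 + 3))/4 = -2 + (-4*6)/4 = -2 + (¼)*(-24) = -2 - 6 = -8)
s(V) = -½ (s(V) = 4/(-8) = 4*(-⅛) = -½)
-41*(s(3) - 25) = -41*(-½ - 25) = -41*(-51/2) = 2091/2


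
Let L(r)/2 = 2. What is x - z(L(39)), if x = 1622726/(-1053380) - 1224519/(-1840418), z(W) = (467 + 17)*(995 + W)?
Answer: -3779736248470406/7817175455 ≈ -4.8352e+5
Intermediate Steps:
L(r) = 4 (L(r) = 2*2 = 4)
z(W) = 481580 + 484*W (z(W) = 484*(995 + W) = 481580 + 484*W)
x = -6841170626/7817175455 (x = 1622726*(-1/1053380) - 1224519*(-1/1840418) = -26173/16990 + 1224519/1840418 = -6841170626/7817175455 ≈ -0.87515)
x - z(L(39)) = -6841170626/7817175455 - (481580 + 484*4) = -6841170626/7817175455 - (481580 + 1936) = -6841170626/7817175455 - 1*483516 = -6841170626/7817175455 - 483516 = -3779736248470406/7817175455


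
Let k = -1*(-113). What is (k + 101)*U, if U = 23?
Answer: 4922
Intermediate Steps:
k = 113
(k + 101)*U = (113 + 101)*23 = 214*23 = 4922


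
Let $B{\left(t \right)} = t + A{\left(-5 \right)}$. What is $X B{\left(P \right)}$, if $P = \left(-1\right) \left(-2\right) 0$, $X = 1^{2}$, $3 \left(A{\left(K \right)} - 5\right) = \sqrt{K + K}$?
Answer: $5 + \frac{i \sqrt{10}}{3} \approx 5.0 + 1.0541 i$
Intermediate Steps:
$A{\left(K \right)} = 5 + \frac{\sqrt{2} \sqrt{K}}{3}$ ($A{\left(K \right)} = 5 + \frac{\sqrt{K + K}}{3} = 5 + \frac{\sqrt{2 K}}{3} = 5 + \frac{\sqrt{2} \sqrt{K}}{3}$)
$X = 1$
$P = 0$ ($P = 2 \cdot 0 = 0$)
$B{\left(t \right)} = 5 + t + \frac{i \sqrt{10}}{3}$ ($B{\left(t \right)} = t + \left(5 + \frac{\sqrt{2} \sqrt{-5}}{3}\right) = t + \left(5 + \frac{\sqrt{2} i \sqrt{5}}{3}\right) = t + \left(5 + \frac{i \sqrt{10}}{3}\right) = 5 + t + \frac{i \sqrt{10}}{3}$)
$X B{\left(P \right)} = 1 \left(5 + 0 + \frac{i \sqrt{10}}{3}\right) = 1 \left(5 + \frac{i \sqrt{10}}{3}\right) = 5 + \frac{i \sqrt{10}}{3}$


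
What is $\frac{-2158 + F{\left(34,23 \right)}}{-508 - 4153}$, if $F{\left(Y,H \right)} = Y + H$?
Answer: $\frac{2101}{4661} \approx 0.45076$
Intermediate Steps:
$F{\left(Y,H \right)} = H + Y$
$\frac{-2158 + F{\left(34,23 \right)}}{-508 - 4153} = \frac{-2158 + \left(23 + 34\right)}{-508 - 4153} = \frac{-2158 + 57}{-4661} = \left(-2101\right) \left(- \frac{1}{4661}\right) = \frac{2101}{4661}$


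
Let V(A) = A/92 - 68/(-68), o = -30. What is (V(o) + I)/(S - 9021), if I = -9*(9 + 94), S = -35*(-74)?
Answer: 42611/295826 ≈ 0.14404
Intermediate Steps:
V(A) = 1 + A/92 (V(A) = A*(1/92) - 68*(-1/68) = A/92 + 1 = 1 + A/92)
S = 2590
I = -927 (I = -9*103 = -927)
(V(o) + I)/(S - 9021) = ((1 + (1/92)*(-30)) - 927)/(2590 - 9021) = ((1 - 15/46) - 927)/(-6431) = (31/46 - 927)*(-1/6431) = -42611/46*(-1/6431) = 42611/295826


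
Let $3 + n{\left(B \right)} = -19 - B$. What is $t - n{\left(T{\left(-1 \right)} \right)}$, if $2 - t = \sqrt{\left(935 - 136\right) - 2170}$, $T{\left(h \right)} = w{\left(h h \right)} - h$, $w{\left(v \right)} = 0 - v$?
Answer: $24 - i \sqrt{1371} \approx 24.0 - 37.027 i$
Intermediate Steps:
$w{\left(v \right)} = - v$
$T{\left(h \right)} = - h - h^{2}$ ($T{\left(h \right)} = - h h - h = - h^{2} - h = - h - h^{2}$)
$n{\left(B \right)} = -22 - B$ ($n{\left(B \right)} = -3 - \left(19 + B\right) = -22 - B$)
$t = 2 - i \sqrt{1371}$ ($t = 2 - \sqrt{\left(935 - 136\right) - 2170} = 2 - \sqrt{799 - 2170} = 2 - \sqrt{-1371} = 2 - i \sqrt{1371} \approx 2.0 - 37.027 i$)
$t - n{\left(T{\left(-1 \right)} \right)} = \left(2 - i \sqrt{1371}\right) - \left(-22 - - (-1 - -1)\right) = \left(2 - i \sqrt{1371}\right) - \left(-22 - - (-1 + 1)\right) = \left(2 - i \sqrt{1371}\right) - \left(-22 - \left(-1\right) 0\right) = \left(2 - i \sqrt{1371}\right) - \left(-22 - 0\right) = \left(2 - i \sqrt{1371}\right) - \left(-22 + 0\right) = \left(2 - i \sqrt{1371}\right) - -22 = \left(2 - i \sqrt{1371}\right) + 22 = 24 - i \sqrt{1371}$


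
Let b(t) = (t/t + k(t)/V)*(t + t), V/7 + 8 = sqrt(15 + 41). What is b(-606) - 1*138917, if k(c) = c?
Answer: -1715375/7 - 183618*sqrt(14)/7 ≈ -3.4320e+5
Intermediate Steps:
V = -56 + 14*sqrt(14) (V = -56 + 7*sqrt(15 + 41) = -56 + 7*sqrt(56) = -56 + 7*(2*sqrt(14)) = -56 + 14*sqrt(14) ≈ -3.6168)
b(t) = 2*t*(1 + t/(-56 + 14*sqrt(14))) (b(t) = (t/t + t/(-56 + 14*sqrt(14)))*(t + t) = (1 + t/(-56 + 14*sqrt(14)))*(2*t) = 2*t*(1 + t/(-56 + 14*sqrt(14))))
b(-606) - 1*138917 = (2*(-606) - 2/7*(-606)**2 - 1/14*sqrt(14)*(-606)**2) - 1*138917 = (-1212 - 2/7*367236 - 1/14*sqrt(14)*367236) - 138917 = (-1212 - 734472/7 - 183618*sqrt(14)/7) - 138917 = (-742956/7 - 183618*sqrt(14)/7) - 138917 = -1715375/7 - 183618*sqrt(14)/7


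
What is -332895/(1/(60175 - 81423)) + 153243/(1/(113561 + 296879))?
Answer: 69970409880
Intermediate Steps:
-332895/(1/(60175 - 81423)) + 153243/(1/(113561 + 296879)) = -332895/(1/(-21248)) + 153243/(1/410440) = -332895/(-1/21248) + 153243/(1/410440) = -332895*(-21248) + 153243*410440 = 7073352960 + 62897056920 = 69970409880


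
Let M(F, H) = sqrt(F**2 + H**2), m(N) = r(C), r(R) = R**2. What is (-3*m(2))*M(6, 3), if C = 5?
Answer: -225*sqrt(5) ≈ -503.12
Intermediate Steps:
m(N) = 25 (m(N) = 5**2 = 25)
(-3*m(2))*M(6, 3) = (-3*25)*sqrt(6**2 + 3**2) = -75*sqrt(36 + 9) = -225*sqrt(5)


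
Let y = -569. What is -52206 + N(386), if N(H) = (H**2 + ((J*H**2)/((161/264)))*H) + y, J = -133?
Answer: -288480266213/23 ≈ -1.2543e+10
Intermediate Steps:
N(H) = -569 + H**2 - 5016*H**3/23 (N(H) = (H**2 + ((-133*H**2)/((161/264)))*H) - 569 = (H**2 + ((-133*H**2)/((161*(1/264))))*H) - 569 = (H**2 + ((-133*H**2)/(161/264))*H) - 569 = (H**2 + (-133*H**2*(264/161))*H) - 569 = (H**2 + (-5016*H**2/23)*H) - 569 = (H**2 - 5016*H**3/23) - 569 = -569 + H**2 - 5016*H**3/23)
-52206 + N(386) = -52206 + (-569 + 386**2 - 5016/23*386**3) = -52206 + (-569 + 148996 - 5016/23*57512456) = -52206 + (-569 + 148996 - 288482479296/23) = -52206 - 288479065475/23 = -288480266213/23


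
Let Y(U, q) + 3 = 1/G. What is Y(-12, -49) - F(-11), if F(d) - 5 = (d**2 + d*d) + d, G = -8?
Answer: -1913/8 ≈ -239.13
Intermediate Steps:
Y(U, q) = -25/8 (Y(U, q) = -3 + 1/(-8) = -3 - 1/8 = -25/8)
F(d) = 5 + d + 2*d**2 (F(d) = 5 + ((d**2 + d*d) + d) = 5 + ((d**2 + d**2) + d) = 5 + (2*d**2 + d) = 5 + (d + 2*d**2) = 5 + d + 2*d**2)
Y(-12, -49) - F(-11) = -25/8 - (5 - 11 + 2*(-11)**2) = -25/8 - (5 - 11 + 2*121) = -25/8 - (5 - 11 + 242) = -25/8 - 1*236 = -25/8 - 236 = -1913/8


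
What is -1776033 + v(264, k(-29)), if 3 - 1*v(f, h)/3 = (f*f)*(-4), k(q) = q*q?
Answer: -939672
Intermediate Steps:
k(q) = q²
v(f, h) = 9 + 12*f² (v(f, h) = 9 - 3*f*f*(-4) = 9 - 3*f²*(-4) = 9 - (-12)*f² = 9 + 12*f²)
-1776033 + v(264, k(-29)) = -1776033 + (9 + 12*264²) = -1776033 + (9 + 12*69696) = -1776033 + (9 + 836352) = -1776033 + 836361 = -939672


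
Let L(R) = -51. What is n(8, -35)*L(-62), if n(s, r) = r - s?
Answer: 2193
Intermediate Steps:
n(8, -35)*L(-62) = (-35 - 1*8)*(-51) = (-35 - 8)*(-51) = -43*(-51) = 2193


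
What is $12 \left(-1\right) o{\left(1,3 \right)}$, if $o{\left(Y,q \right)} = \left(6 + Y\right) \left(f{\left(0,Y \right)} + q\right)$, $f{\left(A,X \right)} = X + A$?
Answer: $-336$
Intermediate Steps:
$f{\left(A,X \right)} = A + X$
$o{\left(Y,q \right)} = \left(6 + Y\right) \left(Y + q\right)$ ($o{\left(Y,q \right)} = \left(6 + Y\right) \left(\left(0 + Y\right) + q\right) = \left(6 + Y\right) \left(Y + q\right)$)
$12 \left(-1\right) o{\left(1,3 \right)} = 12 \left(-1\right) \left(1^{2} + 6 \cdot 1 + 6 \cdot 3 + 1 \cdot 3\right) = - 12 \left(1 + 6 + 18 + 3\right) = \left(-12\right) 28 = -336$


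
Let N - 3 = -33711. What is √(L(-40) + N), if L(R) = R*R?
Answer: 2*I*√8027 ≈ 179.19*I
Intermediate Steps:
L(R) = R²
N = -33708 (N = 3 - 33711 = -33708)
√(L(-40) + N) = √((-40)² - 33708) = √(1600 - 33708) = √(-32108) = 2*I*√8027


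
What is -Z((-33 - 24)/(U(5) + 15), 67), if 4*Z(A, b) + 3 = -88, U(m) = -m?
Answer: 91/4 ≈ 22.750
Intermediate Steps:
Z(A, b) = -91/4 (Z(A, b) = -¾ + (¼)*(-88) = -¾ - 22 = -91/4)
-Z((-33 - 24)/(U(5) + 15), 67) = -1*(-91/4) = 91/4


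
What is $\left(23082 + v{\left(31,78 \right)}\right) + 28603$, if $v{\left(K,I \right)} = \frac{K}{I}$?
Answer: $\frac{4031461}{78} \approx 51685.0$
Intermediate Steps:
$\left(23082 + v{\left(31,78 \right)}\right) + 28603 = \left(23082 + \frac{31}{78}\right) + 28603 = \frac{1800427}{78} + 28603 = \frac{4031461}{78}$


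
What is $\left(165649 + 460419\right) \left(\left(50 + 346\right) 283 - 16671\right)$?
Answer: $59725008996$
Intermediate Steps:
$\left(165649 + 460419\right) \left(\left(50 + 346\right) 283 - 16671\right) = 626068 \left(396 \cdot 283 - 16671\right) = 626068 \left(112068 - 16671\right) = 626068 \cdot 95397 = 59725008996$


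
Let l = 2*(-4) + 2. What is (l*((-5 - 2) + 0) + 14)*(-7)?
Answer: -392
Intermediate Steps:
l = -6 (l = -8 + 2 = -6)
(l*((-5 - 2) + 0) + 14)*(-7) = (-6*((-5 - 2) + 0) + 14)*(-7) = (-6*(-7 + 0) + 14)*(-7) = (-6*(-7) + 14)*(-7) = (42 + 14)*(-7) = 56*(-7) = -392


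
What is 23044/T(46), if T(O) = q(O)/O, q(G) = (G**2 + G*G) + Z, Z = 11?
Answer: 1060024/4243 ≈ 249.83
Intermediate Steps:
q(G) = 11 + 2*G**2 (q(G) = (G**2 + G*G) + 11 = (G**2 + G**2) + 11 = 2*G**2 + 11 = 11 + 2*G**2)
T(O) = (11 + 2*O**2)/O
23044/T(46) = 23044/(2*46 + 11/46) = 23044/(92 + 11*(1/46)) = 23044/(92 + 11/46) = 23044/(4243/46) = 23044*(46/4243) = 1060024/4243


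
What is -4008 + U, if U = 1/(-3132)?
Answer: -12553057/3132 ≈ -4008.0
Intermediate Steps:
U = -1/3132 ≈ -0.00031928
-4008 + U = -4008 - 1/3132 = -12553057/3132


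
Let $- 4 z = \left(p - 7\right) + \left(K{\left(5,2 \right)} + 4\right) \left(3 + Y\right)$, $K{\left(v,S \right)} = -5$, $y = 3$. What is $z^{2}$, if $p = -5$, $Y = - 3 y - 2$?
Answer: $1$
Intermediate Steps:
$Y = -11$ ($Y = \left(-3\right) 3 - 2 = -9 - 2 = -11$)
$z = 1$ ($z = - \frac{\left(-5 - 7\right) + \left(-5 + 4\right) \left(3 - 11\right)}{4} = - \frac{-12 - -8}{4} = - \frac{-12 + 8}{4} = \left(- \frac{1}{4}\right) \left(-4\right) = 1$)
$z^{2} = 1^{2} = 1$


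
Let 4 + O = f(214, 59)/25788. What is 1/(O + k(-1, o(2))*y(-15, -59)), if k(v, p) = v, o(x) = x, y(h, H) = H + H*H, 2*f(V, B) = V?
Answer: -25788/88349581 ≈ -0.00029189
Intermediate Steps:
f(V, B) = V/2
y(h, H) = H + H²
O = -103045/25788 (O = -4 + ((½)*214)/25788 = -4 + 107*(1/25788) = -4 + 107/25788 = -103045/25788 ≈ -3.9958)
1/(O + k(-1, o(2))*y(-15, -59)) = 1/(-103045/25788 - (-59)*(1 - 59)) = 1/(-103045/25788 - (-59)*(-58)) = 1/(-103045/25788 - 1*3422) = 1/(-103045/25788 - 3422) = 1/(-88349581/25788) = -25788/88349581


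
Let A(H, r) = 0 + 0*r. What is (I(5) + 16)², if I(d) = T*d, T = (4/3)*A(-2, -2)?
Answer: 256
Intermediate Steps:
A(H, r) = 0 (A(H, r) = 0 + 0 = 0)
T = 0 (T = (4/3)*0 = 0)
I(d) = 0 (I(d) = 0*d = 0)
(I(5) + 16)² = (0 + 16)² = 16² = 256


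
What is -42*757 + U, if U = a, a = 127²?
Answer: -15665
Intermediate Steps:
a = 16129
U = 16129
-42*757 + U = -42*757 + 16129 = -31794 + 16129 = -15665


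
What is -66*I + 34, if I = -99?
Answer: 6568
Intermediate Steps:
-66*I + 34 = -66*(-99) + 34 = 6534 + 34 = 6568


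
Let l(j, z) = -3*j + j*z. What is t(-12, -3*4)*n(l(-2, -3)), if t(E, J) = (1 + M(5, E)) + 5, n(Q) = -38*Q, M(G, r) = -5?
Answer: -456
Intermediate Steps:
t(E, J) = 1 (t(E, J) = (1 - 5) + 5 = -4 + 5 = 1)
t(-12, -3*4)*n(l(-2, -3)) = 1*(-(-76)*(-3 - 3)) = 1*(-(-76)*(-6)) = 1*(-38*12) = 1*(-456) = -456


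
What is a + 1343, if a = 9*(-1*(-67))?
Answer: 1946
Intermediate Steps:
a = 603 (a = 9*67 = 603)
a + 1343 = 603 + 1343 = 1946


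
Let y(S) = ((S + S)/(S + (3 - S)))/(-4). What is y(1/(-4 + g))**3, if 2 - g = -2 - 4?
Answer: -1/13824 ≈ -7.2338e-5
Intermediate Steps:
g = 8 (g = 2 - (-2 - 4) = 2 - 1*(-6) = 2 + 6 = 8)
y(S) = -S/6 (y(S) = ((2*S)/3)*(-1/4) = ((2*S)*(1/3))*(-1/4) = (2*S/3)*(-1/4) = -S/6)
y(1/(-4 + g))**3 = (-1/(6*(-4 + 8)))**3 = (-1/6/4)**3 = (-1/6*1/4)**3 = (-1/24)**3 = -1/13824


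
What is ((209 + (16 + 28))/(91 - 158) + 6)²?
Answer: 22201/4489 ≈ 4.9456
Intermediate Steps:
((209 + (16 + 28))/(91 - 158) + 6)² = ((209 + 44)/(-67) + 6)² = (253*(-1/67) + 6)² = (-253/67 + 6)² = (149/67)² = 22201/4489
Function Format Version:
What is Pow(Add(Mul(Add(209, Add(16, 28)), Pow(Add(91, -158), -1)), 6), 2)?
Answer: Rational(22201, 4489) ≈ 4.9456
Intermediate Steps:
Pow(Add(Mul(Add(209, Add(16, 28)), Pow(Add(91, -158), -1)), 6), 2) = Pow(Add(Mul(Add(209, 44), Pow(-67, -1)), 6), 2) = Pow(Add(Mul(253, Rational(-1, 67)), 6), 2) = Pow(Add(Rational(-253, 67), 6), 2) = Pow(Rational(149, 67), 2) = Rational(22201, 4489)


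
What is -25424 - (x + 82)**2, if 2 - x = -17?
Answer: -35625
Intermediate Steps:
x = 19 (x = 2 - 1*(-17) = 2 + 17 = 19)
-25424 - (x + 82)**2 = -25424 - (19 + 82)**2 = -25424 - 1*101**2 = -25424 - 1*10201 = -25424 - 10201 = -35625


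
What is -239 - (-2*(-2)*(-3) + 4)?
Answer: -231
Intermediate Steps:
-239 - (-2*(-2)*(-3) + 4) = -239 - (4*(-3) + 4) = -239 - (-12 + 4) = -239 - 1*(-8) = -239 + 8 = -231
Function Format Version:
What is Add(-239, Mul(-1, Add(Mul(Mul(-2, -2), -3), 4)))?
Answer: -231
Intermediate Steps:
Add(-239, Mul(-1, Add(Mul(Mul(-2, -2), -3), 4))) = Add(-239, Mul(-1, Add(Mul(4, -3), 4))) = Add(-239, Mul(-1, Add(-12, 4))) = Add(-239, Mul(-1, -8)) = Add(-239, 8) = -231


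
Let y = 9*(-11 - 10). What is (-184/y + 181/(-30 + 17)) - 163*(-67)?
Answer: 26801080/2457 ≈ 10908.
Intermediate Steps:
y = -189 (y = 9*(-21) = -189)
(-184/y + 181/(-30 + 17)) - 163*(-67) = (-184/(-189) + 181/(-30 + 17)) - 163*(-67) = (-184*(-1/189) + 181/(-13)) + 10921 = (184/189 + 181*(-1/13)) + 10921 = (184/189 - 181/13) + 10921 = -31817/2457 + 10921 = 26801080/2457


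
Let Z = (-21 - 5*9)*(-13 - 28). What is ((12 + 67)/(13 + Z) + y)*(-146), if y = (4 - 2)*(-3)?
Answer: 2370310/2719 ≈ 871.76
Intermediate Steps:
Z = 2706 (Z = (-21 - 45)*(-41) = -66*(-41) = 2706)
y = -6 (y = 2*(-3) = -6)
((12 + 67)/(13 + Z) + y)*(-146) = ((12 + 67)/(13 + 2706) - 6)*(-146) = (79/2719 - 6)*(-146) = -16235/2719*(-146) = 2370310/2719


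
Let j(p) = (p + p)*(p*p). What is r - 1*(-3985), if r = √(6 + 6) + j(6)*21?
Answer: 13057 + 2*√3 ≈ 13060.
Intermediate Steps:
j(p) = 2*p³ (j(p) = (2*p)*p² = 2*p³)
r = 9072 + 2*√3 (r = √(6 + 6) + (2*6³)*21 = √12 + (2*216)*21 = 2*√3 + 432*21 = 2*√3 + 9072 = 9072 + 2*√3 ≈ 9075.5)
r - 1*(-3985) = (9072 + 2*√3) - 1*(-3985) = (9072 + 2*√3) + 3985 = 13057 + 2*√3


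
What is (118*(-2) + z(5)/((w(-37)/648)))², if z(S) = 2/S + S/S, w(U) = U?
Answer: 2322854416/34225 ≈ 67870.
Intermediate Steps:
z(S) = 1 + 2/S (z(S) = 2/S + 1 = 1 + 2/S)
(118*(-2) + z(5)/((w(-37)/648)))² = (118*(-2) + ((2 + 5)/5)/((-37/648)))² = (-236 + ((⅕)*7)/((-37*1/648)))² = (-236 + 7/(5*(-37/648)))² = (-236 + (7/5)*(-648/37))² = (-236 - 4536/185)² = (-48196/185)² = 2322854416/34225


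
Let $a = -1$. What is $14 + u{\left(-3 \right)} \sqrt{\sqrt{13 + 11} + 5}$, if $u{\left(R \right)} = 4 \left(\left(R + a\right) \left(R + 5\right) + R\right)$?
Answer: $14 - 44 \sqrt{5 + 2 \sqrt{6}} \approx -124.44$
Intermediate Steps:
$u{\left(R \right)} = 4 R + 4 \left(-1 + R\right) \left(5 + R\right)$ ($u{\left(R \right)} = 4 \left(\left(R - 1\right) \left(R + 5\right) + R\right) = 4 \left(\left(-1 + R\right) \left(5 + R\right) + R\right) = 4 \left(R + \left(-1 + R\right) \left(5 + R\right)\right) = 4 R + 4 \left(-1 + R\right) \left(5 + R\right)$)
$14 + u{\left(-3 \right)} \sqrt{\sqrt{13 + 11} + 5} = 14 + \left(-20 + 4 \left(-3\right)^{2} + 20 \left(-3\right)\right) \sqrt{\sqrt{13 + 11} + 5} = 14 + \left(-20 + 4 \cdot 9 - 60\right) \sqrt{\sqrt{24} + 5} = 14 + \left(-20 + 36 - 60\right) \sqrt{2 \sqrt{6} + 5} = 14 - 44 \sqrt{5 + 2 \sqrt{6}}$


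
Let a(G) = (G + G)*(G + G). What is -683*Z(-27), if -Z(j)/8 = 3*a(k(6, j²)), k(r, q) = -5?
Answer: 1639200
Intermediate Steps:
a(G) = 4*G² (a(G) = (2*G)*(2*G) = 4*G²)
Z(j) = -2400 (Z(j) = -24*4*(-5)² = -24*4*25 = -24*100 = -8*300 = -2400)
-683*Z(-27) = -683*(-2400) = 1639200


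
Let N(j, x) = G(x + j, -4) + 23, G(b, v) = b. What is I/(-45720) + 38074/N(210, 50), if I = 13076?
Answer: 434260693/3234690 ≈ 134.25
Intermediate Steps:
N(j, x) = 23 + j + x (N(j, x) = (x + j) + 23 = (j + x) + 23 = 23 + j + x)
I/(-45720) + 38074/N(210, 50) = 13076/(-45720) + 38074/(23 + 210 + 50) = 13076*(-1/45720) + 38074/283 = -3269/11430 + 38074*(1/283) = -3269/11430 + 38074/283 = 434260693/3234690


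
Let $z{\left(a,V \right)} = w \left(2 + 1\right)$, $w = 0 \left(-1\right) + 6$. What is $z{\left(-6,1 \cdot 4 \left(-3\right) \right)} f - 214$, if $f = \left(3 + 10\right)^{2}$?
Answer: $2828$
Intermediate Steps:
$w = 6$ ($w = 0 + 6 = 6$)
$f = 169$ ($f = 13^{2} = 169$)
$z{\left(a,V \right)} = 18$ ($z{\left(a,V \right)} = 6 \left(2 + 1\right) = 6 \cdot 3 = 18$)
$z{\left(-6,1 \cdot 4 \left(-3\right) \right)} f - 214 = 18 \cdot 169 - 214 = 3042 - 214 = 2828$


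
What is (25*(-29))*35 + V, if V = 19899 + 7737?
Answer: 2261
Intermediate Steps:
V = 27636
(25*(-29))*35 + V = (25*(-29))*35 + 27636 = -725*35 + 27636 = -25375 + 27636 = 2261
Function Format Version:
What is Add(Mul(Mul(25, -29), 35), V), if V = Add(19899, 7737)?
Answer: 2261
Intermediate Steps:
V = 27636
Add(Mul(Mul(25, -29), 35), V) = Add(Mul(Mul(25, -29), 35), 27636) = Add(Mul(-725, 35), 27636) = Add(-25375, 27636) = 2261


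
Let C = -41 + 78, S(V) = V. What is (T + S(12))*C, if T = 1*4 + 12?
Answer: 1036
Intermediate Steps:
C = 37
T = 16 (T = 4 + 12 = 16)
(T + S(12))*C = (16 + 12)*37 = 28*37 = 1036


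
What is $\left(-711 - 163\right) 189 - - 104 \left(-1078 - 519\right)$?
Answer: $-331274$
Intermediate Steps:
$\left(-711 - 163\right) 189 - - 104 \left(-1078 - 519\right) = \left(-874\right) 189 - \left(-104\right) \left(-1597\right) = -165186 - 166088 = -331274$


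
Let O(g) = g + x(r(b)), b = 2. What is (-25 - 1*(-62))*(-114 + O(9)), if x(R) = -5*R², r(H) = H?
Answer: -4625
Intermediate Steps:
O(g) = -20 + g (O(g) = g - 5*2² = g - 5*4 = g - 20 = -20 + g)
(-25 - 1*(-62))*(-114 + O(9)) = (-25 - 1*(-62))*(-114 + (-20 + 9)) = (-25 + 62)*(-114 - 11) = 37*(-125) = -4625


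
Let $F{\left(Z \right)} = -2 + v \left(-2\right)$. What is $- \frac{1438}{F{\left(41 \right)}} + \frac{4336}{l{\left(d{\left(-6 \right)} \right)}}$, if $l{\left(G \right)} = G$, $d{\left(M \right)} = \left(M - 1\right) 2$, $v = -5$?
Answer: $- \frac{13705}{28} \approx -489.46$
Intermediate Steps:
$d{\left(M \right)} = -2 + 2 M$ ($d{\left(M \right)} = \left(-1 + M\right) 2 = -2 + 2 M$)
$F{\left(Z \right)} = 8$ ($F{\left(Z \right)} = -2 - -10 = -2 + 10 = 8$)
$- \frac{1438}{F{\left(41 \right)}} + \frac{4336}{l{\left(d{\left(-6 \right)} \right)}} = - \frac{1438}{8} + \frac{4336}{-2 + 2 \left(-6\right)} = \left(-1438\right) \frac{1}{8} + \frac{4336}{-2 - 12} = - \frac{719}{4} + \frac{4336}{-14} = - \frac{719}{4} + 4336 \left(- \frac{1}{14}\right) = - \frac{719}{4} - \frac{2168}{7} = - \frac{13705}{28}$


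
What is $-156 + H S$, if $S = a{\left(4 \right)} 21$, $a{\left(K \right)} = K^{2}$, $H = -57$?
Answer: $-19308$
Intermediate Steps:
$S = 336$ ($S = 4^{2} \cdot 21 = 16 \cdot 21 = 336$)
$-156 + H S = -156 - 19152 = -19308$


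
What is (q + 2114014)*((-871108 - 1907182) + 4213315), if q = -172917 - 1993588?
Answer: -75325897275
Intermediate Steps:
q = -2166505
(q + 2114014)*((-871108 - 1907182) + 4213315) = (-2166505 + 2114014)*((-871108 - 1907182) + 4213315) = -52491*(-2778290 + 4213315) = -52491*1435025 = -75325897275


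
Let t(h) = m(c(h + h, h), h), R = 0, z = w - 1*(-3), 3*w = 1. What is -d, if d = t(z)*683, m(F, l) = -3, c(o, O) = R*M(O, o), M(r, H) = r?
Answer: 2049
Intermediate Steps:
w = ⅓ (w = (⅓)*1 = ⅓ ≈ 0.33333)
z = 10/3 (z = ⅓ - 1*(-3) = ⅓ + 3 = 10/3 ≈ 3.3333)
c(o, O) = 0 (c(o, O) = 0*O = 0)
t(h) = -3
d = -2049 (d = -3*683 = -2049)
-d = -1*(-2049) = 2049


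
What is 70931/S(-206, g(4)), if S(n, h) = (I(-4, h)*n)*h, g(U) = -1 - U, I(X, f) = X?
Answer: -70931/4120 ≈ -17.216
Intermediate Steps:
S(n, h) = -4*h*n (S(n, h) = (-4*n)*h = -4*h*n)
70931/S(-206, g(4)) = 70931/((-4*(-1 - 1*4)*(-206))) = 70931/((-4*(-1 - 4)*(-206))) = 70931/((-4*(-5)*(-206))) = 70931/(-4120) = 70931*(-1/4120) = -70931/4120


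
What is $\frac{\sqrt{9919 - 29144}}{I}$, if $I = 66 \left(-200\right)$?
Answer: $- \frac{i \sqrt{769}}{2640} \approx - 0.010504 i$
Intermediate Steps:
$I = -13200$
$\frac{\sqrt{9919 - 29144}}{I} = \frac{\sqrt{9919 - 29144}}{-13200} = \sqrt{-19225} \left(- \frac{1}{13200}\right) = 5 i \sqrt{769} \left(- \frac{1}{13200}\right) = - \frac{i \sqrt{769}}{2640}$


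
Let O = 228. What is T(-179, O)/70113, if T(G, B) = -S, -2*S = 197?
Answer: 197/140226 ≈ 0.0014049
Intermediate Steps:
S = -197/2 (S = -½*197 = -197/2 ≈ -98.500)
T(G, B) = 197/2 (T(G, B) = -1*(-197/2) = 197/2)
T(-179, O)/70113 = (197/2)/70113 = (197/2)*(1/70113) = 197/140226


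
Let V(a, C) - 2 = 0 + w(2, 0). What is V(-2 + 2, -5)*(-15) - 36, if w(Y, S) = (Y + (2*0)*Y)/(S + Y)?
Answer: -81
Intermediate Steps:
w(Y, S) = Y/(S + Y) (w(Y, S) = (Y + 0*Y)/(S + Y) = (Y + 0)/(S + Y) = Y/(S + Y))
V(a, C) = 3 (V(a, C) = 2 + (0 + 2/(0 + 2)) = 2 + (0 + 2/2) = 2 + (0 + 2*(½)) = 2 + (0 + 1) = 2 + 1 = 3)
V(-2 + 2, -5)*(-15) - 36 = 3*(-15) - 36 = -45 - 36 = -81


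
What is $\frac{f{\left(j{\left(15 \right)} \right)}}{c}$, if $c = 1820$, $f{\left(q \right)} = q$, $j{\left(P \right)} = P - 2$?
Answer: $\frac{1}{140} \approx 0.0071429$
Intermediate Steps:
$j{\left(P \right)} = -2 + P$ ($j{\left(P \right)} = P - 2 = -2 + P$)
$\frac{f{\left(j{\left(15 \right)} \right)}}{c} = \frac{-2 + 15}{1820} = 13 \cdot \frac{1}{1820} = \frac{1}{140}$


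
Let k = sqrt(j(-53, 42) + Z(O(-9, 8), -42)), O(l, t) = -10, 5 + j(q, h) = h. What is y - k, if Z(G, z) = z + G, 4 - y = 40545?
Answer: -40541 - I*sqrt(15) ≈ -40541.0 - 3.873*I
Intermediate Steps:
y = -40541 (y = 4 - 1*40545 = 4 - 40545 = -40541)
j(q, h) = -5 + h
Z(G, z) = G + z
k = I*sqrt(15) (k = sqrt((-5 + 42) + (-10 - 42)) = sqrt(37 - 52) = sqrt(-15) = I*sqrt(15) ≈ 3.873*I)
y - k = -40541 - I*sqrt(15)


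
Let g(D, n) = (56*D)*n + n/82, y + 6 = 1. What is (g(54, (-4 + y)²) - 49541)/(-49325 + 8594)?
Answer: -16023127/3339942 ≈ -4.7974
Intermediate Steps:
y = -5 (y = -6 + 1 = -5)
g(D, n) = n/82 + 56*D*n (g(D, n) = 56*D*n + n*(1/82) = 56*D*n + n/82 = n/82 + 56*D*n)
(g(54, (-4 + y)²) - 49541)/(-49325 + 8594) = ((-4 - 5)²*(1 + 4592*54)/82 - 49541)/(-49325 + 8594) = ((1/82)*(-9)²*(1 + 247968) - 49541)/(-40731) = ((1/82)*81*247969 - 49541)*(-1/40731) = (20085489/82 - 49541)*(-1/40731) = (16023127/82)*(-1/40731) = -16023127/3339942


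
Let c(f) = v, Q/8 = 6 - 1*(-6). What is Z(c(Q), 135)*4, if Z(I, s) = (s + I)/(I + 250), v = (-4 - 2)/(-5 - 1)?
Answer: 544/251 ≈ 2.1673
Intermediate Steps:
Q = 96 (Q = 8*(6 - 1*(-6)) = 8*(6 + 6) = 8*12 = 96)
v = 1 (v = -6/(-6) = -6*(-1/6) = 1)
c(f) = 1
Z(I, s) = (I + s)/(250 + I)
Z(c(Q), 135)*4 = ((1 + 135)/(250 + 1))*4 = (136/251)*4 = 544/251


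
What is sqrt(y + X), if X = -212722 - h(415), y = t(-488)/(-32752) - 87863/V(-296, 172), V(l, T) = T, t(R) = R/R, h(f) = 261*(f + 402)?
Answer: I*sqrt(52866540722114731)/352084 ≈ 653.05*I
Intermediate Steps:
h(f) = 104922 + 261*f (h(f) = 261*(402 + f) = 104922 + 261*f)
t(R) = 1
y = -719422287/1408336 (y = 1/(-32752) - 87863/172 = 1*(-1/32752) - 87863*1/172 = -1/32752 - 87863/172 = -719422287/1408336 ≈ -510.83)
X = -425959 (X = -212722 - (104922 + 261*415) = -212722 - (104922 + 108315) = -212722 - 1*213237 = -212722 - 213237 = -425959)
sqrt(y + X) = sqrt(-719422287/1408336 - 425959) = sqrt(-600612816511/1408336) = I*sqrt(52866540722114731)/352084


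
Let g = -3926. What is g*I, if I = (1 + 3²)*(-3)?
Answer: 117780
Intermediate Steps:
I = -30 (I = (1 + 9)*(-3) = 10*(-3) = -30)
g*I = -3926*(-30) = 117780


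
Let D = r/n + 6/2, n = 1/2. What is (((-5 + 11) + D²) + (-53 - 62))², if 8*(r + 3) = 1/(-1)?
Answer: 2480625/256 ≈ 9689.9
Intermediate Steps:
r = -25/8 (r = -3 + (⅛)/(-1) = -3 + (⅛)*(-1) = -3 - ⅛ = -25/8 ≈ -3.1250)
n = ½ ≈ 0.50000
D = -13/4 (D = -25/(8*½) + 6/2 = -25/8*2 + 6*(½) = -25/4 + 3 = -13/4 ≈ -3.2500)
(((-5 + 11) + D²) + (-53 - 62))² = (((-5 + 11) + (-13/4)²) + (-53 - 62))² = ((6 + 169/16) - 115)² = (265/16 - 115)² = (-1575/16)² = 2480625/256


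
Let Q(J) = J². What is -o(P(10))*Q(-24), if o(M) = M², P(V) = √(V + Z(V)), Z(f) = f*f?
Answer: -63360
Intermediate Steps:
Z(f) = f²
P(V) = √(V + V²)
-o(P(10))*Q(-24) = -(√(10*(1 + 10)))²*(-24)² = -(√(10*11))²*576 = -(√110)²*576 = -110*576 = -1*63360 = -63360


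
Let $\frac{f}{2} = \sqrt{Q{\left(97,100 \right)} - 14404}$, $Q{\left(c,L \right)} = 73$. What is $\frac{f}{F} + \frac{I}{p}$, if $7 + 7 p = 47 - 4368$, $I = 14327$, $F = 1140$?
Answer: $- \frac{100289}{4328} + \frac{i \sqrt{14331}}{570} \approx -23.172 + 0.21002 i$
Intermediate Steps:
$p = - \frac{4328}{7}$ ($p = -1 + \frac{47 - 4368}{7} = -1 + \frac{1}{7} \left(-4321\right) = -1 - \frac{4321}{7} = - \frac{4328}{7} \approx -618.29$)
$f = 2 i \sqrt{14331}$ ($f = 2 \sqrt{73 - 14404} = 2 \sqrt{-14331} = 2 i \sqrt{14331} \approx 239.42 i$)
$\frac{f}{F} + \frac{I}{p} = \frac{2 i \sqrt{14331}}{1140} + \frac{14327}{- \frac{4328}{7}} = 2 i \sqrt{14331} \cdot \frac{1}{1140} + 14327 \left(- \frac{7}{4328}\right) = \frac{i \sqrt{14331}}{570} - \frac{100289}{4328} = - \frac{100289}{4328} + \frac{i \sqrt{14331}}{570}$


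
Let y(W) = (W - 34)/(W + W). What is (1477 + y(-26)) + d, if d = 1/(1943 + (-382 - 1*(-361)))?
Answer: 36933165/24986 ≈ 1478.2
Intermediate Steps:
y(W) = (-34 + W)/(2*W) (y(W) = (-34 + W)/((2*W)) = (-34 + W)*(1/(2*W)) = (-34 + W)/(2*W))
d = 1/1922 (d = 1/(1943 + (-382 + 361)) = 1/(1943 - 21) = 1/1922 ≈ 0.00052029)
(1477 + y(-26)) + d = (1477 + (½)*(-34 - 26)/(-26)) + 1/1922 = (1477 + (½)*(-1/26)*(-60)) + 1/1922 = (1477 + 15/13) + 1/1922 = 19216/13 + 1/1922 = 36933165/24986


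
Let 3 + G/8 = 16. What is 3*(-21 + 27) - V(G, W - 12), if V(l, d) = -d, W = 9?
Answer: 15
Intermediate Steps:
G = 104 (G = -24 + 8*16 = -24 + 128 = 104)
3*(-21 + 27) - V(G, W - 12) = 3*(-21 + 27) - (-1)*(9 - 12) = 3*6 - (-1)*(-3) = 18 - 1*3 = 18 - 3 = 15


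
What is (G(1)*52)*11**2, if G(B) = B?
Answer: 6292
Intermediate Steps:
(G(1)*52)*11**2 = (1*52)*11**2 = 52*121 = 6292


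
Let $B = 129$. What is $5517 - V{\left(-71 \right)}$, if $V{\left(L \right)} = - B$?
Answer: $5646$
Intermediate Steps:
$V{\left(L \right)} = -129$ ($V{\left(L \right)} = \left(-1\right) 129 = -129$)
$5517 - V{\left(-71 \right)} = 5517 - -129 = 5517 + 129 = 5646$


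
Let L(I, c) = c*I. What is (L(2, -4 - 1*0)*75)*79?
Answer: -47400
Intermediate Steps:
L(I, c) = I*c
(L(2, -4 - 1*0)*75)*79 = ((2*(-4 - 1*0))*75)*79 = ((2*(-4 + 0))*75)*79 = ((2*(-4))*75)*79 = -8*75*79 = -600*79 = -47400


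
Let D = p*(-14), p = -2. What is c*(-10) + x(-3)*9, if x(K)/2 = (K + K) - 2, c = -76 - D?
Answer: 896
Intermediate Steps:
D = 28 (D = -2*(-14) = 28)
c = -104 (c = -76 - 1*28 = -76 - 28 = -104)
x(K) = -4 + 4*K (x(K) = 2*((K + K) - 2) = 2*(2*K - 2) = 2*(-2 + 2*K) = -4 + 4*K)
c*(-10) + x(-3)*9 = -104*(-10) + (-4 + 4*(-3))*9 = 1040 + (-4 - 12)*9 = 1040 - 16*9 = 1040 - 144 = 896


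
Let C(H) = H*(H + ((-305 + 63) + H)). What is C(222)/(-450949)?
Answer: -44844/450949 ≈ -0.099444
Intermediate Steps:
C(H) = H*(-242 + 2*H) (C(H) = H*(H + (-242 + H)) = H*(-242 + 2*H))
C(222)/(-450949) = (2*222*(-121 + 222))/(-450949) = (2*222*101)*(-1/450949) = 44844*(-1/450949) = -44844/450949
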